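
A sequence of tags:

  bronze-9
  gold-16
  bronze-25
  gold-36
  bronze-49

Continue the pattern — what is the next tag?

Rank: alternates bronze ↔ gold; bronze, gold, bronze, gold, bronze → gold.
Second component: perfect squares: 3², 4², 5², …; 9, 16, 25, 36, 49 → 64.
Combining the parts gives gold-64.

gold-64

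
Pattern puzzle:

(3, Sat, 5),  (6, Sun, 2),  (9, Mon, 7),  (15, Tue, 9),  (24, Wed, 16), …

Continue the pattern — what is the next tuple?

First part: each term is the sum of the two before it; 3, 6, 9, 15, 24 → 39.
Day: runs through the weekdays Mon→Sun, so Sat, Sun, Mon, Tue, Wed → Thu.
Third part goes 5, 2, 7, 9, 16 → 25 (each term is the sum of the two before it).
So the next tuple is (39, Thu, 25).

(39, Thu, 25)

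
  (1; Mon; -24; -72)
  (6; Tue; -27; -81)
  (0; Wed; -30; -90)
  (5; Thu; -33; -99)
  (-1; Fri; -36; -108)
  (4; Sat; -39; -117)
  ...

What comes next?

For the first part, alternating steps +5, −6, +5, −6, …: 1, 6, 0, 5, -1, 4 → -2.
Day: Mon, Tue, Wed, Thu, Fri, Sat → Sun (runs through the weekdays Mon→Sun).
Third part: -24, -27, -30, -33, -36, -39 → -42 (−3 each step).
Fourth part: always 3 × the third part; -72, -81, -90, -99, -108, -117 → -126.
Putting it together: (-2; Sun; -42; -126).

(-2; Sun; -42; -126)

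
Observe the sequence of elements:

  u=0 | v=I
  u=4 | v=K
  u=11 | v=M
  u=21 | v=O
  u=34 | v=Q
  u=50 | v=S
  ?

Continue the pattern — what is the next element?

For the u, differences are 4, 7, 10, … (increasing by 3 each time): 0, 4, 11, 21, 34, 50 → 69.
For the v, letters move forward 2 places in the alphabet: I, K, M, O, Q, S → U.
So the next element is u=69 | v=U.

u=69 | v=U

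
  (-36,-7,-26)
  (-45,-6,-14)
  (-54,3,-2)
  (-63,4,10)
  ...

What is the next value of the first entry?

First entry: −9 each step; -36, -45, -54, -63 → -72.

-72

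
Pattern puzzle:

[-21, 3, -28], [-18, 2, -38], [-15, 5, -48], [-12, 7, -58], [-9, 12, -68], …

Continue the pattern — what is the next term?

[-6, 19, -78]

First entry: +3 each step; -21, -18, -15, -12, -9 → -6.
Second entry: 3, 2, 5, 7, 12 → 19 (each term is the sum of the two before it).
Third entry: −10 each step; -28, -38, -48, -58, -68 → -78.
So the next term is [-6, 19, -78].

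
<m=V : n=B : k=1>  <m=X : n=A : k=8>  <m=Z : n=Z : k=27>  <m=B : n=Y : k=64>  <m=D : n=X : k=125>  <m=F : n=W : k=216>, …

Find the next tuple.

M: letters move forward 2 places in the alphabet, wrapping Z→A; V, X, Z, B, D, F → H.
N: B, A, Z, Y, X, W → V (letters move back 1 place in the alphabet, wrapping A→Z).
K goes 1, 8, 27, 64, 125, 216 → 343 (perfect cubes: 1³, 2³, 3³, …).
Putting it together: <m=H : n=V : k=343>.

<m=H : n=V : k=343>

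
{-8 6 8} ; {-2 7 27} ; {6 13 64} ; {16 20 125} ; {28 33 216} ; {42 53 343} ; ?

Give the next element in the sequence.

First component: differences are 6, 8, 10, … (increasing by 2 each time); -8, -2, 6, 16, 28, 42 → 58.
Second component: each term is the sum of the two before it, so 6, 7, 13, 20, 33, 53 → 86.
Third component: perfect cubes: 2³, 3³, 4³, …, so 8, 27, 64, 125, 216, 343 → 512.
So the next element is {58 86 512}.

{58 86 512}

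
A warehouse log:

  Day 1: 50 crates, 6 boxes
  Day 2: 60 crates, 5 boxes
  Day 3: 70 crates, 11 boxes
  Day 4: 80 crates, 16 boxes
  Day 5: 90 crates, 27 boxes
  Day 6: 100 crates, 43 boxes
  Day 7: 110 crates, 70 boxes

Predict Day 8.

Crates: +10 each step, so 50, 60, 70, 80, 90, 100, 110 → 120.
Boxes: each term is the sum of the two before it; 6, 5, 11, 16, 27, 43, 70 → 113.
Combining the parts gives 120 crates, 113 boxes.

120 crates, 113 boxes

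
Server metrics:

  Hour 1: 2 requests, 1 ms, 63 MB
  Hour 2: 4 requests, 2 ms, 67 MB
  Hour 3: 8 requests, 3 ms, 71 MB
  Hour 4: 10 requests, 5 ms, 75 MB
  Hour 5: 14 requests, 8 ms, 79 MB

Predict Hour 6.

Requests: alternating steps +2, +4, +2, +4, …, so 2, 4, 8, 10, 14 → 16.
For the ms, each term is the sum of the two before it: 1, 2, 3, 5, 8 → 13.
MB goes 63, 67, 71, 75, 79 → 83 (+4 each step).
Combining the parts gives 16 requests, 13 ms, 83 MB.

16 requests, 13 ms, 83 MB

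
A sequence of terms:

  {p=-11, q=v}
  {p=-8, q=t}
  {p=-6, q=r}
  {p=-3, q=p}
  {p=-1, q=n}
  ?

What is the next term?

{p=2, q=l}

P: alternating steps +3, +2, +3, +2, …; -11, -8, -6, -3, -1 → 2.
Q: letters move back 2 places in the alphabet; v, t, r, p, n → l.
So the next term is {p=2, q=l}.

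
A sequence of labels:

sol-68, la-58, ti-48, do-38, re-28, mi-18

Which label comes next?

fa-8

Note: sol, la, ti, do, re, mi → fa (runs through the solfège scale do→ti).
Second component: −10 each step; 68, 58, 48, 38, 28, 18 → 8.
Putting it together: fa-8.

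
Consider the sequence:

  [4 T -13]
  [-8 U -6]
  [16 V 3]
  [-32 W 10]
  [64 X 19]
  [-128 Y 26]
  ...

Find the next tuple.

[256 Z 35]

For the first entry, ×(-2) each step: 4, -8, 16, -32, 64, -128 → 256.
For the letter, letters move forward 1 place in the alphabet: T, U, V, W, X, Y → Z.
Third entry: alternating steps +7, +9, +7, +9, …; -13, -6, 3, 10, 19, 26 → 35.
So the next tuple is [256 Z 35].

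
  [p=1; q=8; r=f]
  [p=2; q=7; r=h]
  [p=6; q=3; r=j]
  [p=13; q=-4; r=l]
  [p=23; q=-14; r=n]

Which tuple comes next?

[p=36; q=-27; r=p]

P goes 1, 2, 6, 13, 23 → 36 (differences are 1, 4, 7, … (increasing by 3 each time)).
Q: together with the p always sums to 9; 8, 7, 3, -4, -14 → -27.
R: f, h, j, l, n → p (letters move forward 2 places in the alphabet).
Combining the parts gives [p=36; q=-27; r=p].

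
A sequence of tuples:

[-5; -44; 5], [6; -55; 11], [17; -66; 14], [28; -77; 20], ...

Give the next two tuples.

[39; -88; 23], [50; -99; 29]

For the first value, +11 each step: -5, 6, 17, 28 → 39 → 50.
Second value — −11 each step: -44, -55, -66, -77 → -88 → -99.
For the third value, alternating steps +6, +3, +6, +3, …: 5, 11, 14, 20 → 23 → 29.
So the next two tuples are [39; -88; 23] and [50; -99; 29].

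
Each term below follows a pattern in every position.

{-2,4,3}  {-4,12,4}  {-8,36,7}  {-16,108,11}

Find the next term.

{-32,324,18}

First value: ×2 each step, so -2, -4, -8, -16 → -32.
Second value: 4, 12, 36, 108 → 324 (×3 each step).
Third value: each term is the sum of the two before it, so 3, 4, 7, 11 → 18.
Combining the parts gives {-32,324,18}.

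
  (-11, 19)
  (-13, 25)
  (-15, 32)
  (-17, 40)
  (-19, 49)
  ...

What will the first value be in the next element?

-21

First value: −2 each step, so -11, -13, -15, -17, -19 → -21.
Second value goes 19, 25, 32, 40, 49 → 59 (differences are 6, 7, 8, … (increasing by 1 each time)).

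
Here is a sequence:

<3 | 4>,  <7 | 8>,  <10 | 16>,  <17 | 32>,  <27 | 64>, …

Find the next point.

First value: each term is the sum of the two before it, so 3, 7, 10, 17, 27 → 44.
For the second value, ×2 each step: 4, 8, 16, 32, 64 → 128.
Combining the parts gives <44 | 128>.

<44 | 128>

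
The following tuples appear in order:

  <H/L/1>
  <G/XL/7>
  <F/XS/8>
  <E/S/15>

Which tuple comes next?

Letter: H, G, F, E → D (letters move back 1 place in the alphabet).
Size goes L, XL, XS, S → M (runs through clothing sizes XS→XL).
Third value goes 1, 7, 8, 15 → 23 (each term is the sum of the two before it).
So the next tuple is <D/M/23>.

<D/M/23>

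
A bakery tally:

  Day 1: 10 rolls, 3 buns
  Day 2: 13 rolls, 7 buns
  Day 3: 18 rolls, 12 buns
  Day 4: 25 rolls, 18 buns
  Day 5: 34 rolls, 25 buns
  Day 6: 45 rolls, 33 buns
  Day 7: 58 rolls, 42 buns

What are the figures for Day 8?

73 rolls, 52 buns

Rolls goes 10, 13, 18, 25, 34, 45, 58 → 73 (differences are 3, 5, 7, … (increasing by 2 each time)).
Buns goes 3, 7, 12, 18, 25, 33, 42 → 52 (differences are 4, 5, 6, … (increasing by 1 each time)).
Combining the parts gives 73 rolls, 52 buns.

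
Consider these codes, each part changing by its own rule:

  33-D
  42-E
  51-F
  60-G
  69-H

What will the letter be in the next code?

I

Letter: letters move forward 1 place in the alphabet, so D, E, F, G, H → I.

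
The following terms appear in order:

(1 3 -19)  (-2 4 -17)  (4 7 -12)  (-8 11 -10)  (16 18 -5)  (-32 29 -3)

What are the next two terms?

(64 47 2), (-128 76 4)

First component: ×(-2) each step, so 1, -2, 4, -8, 16, -32 → 64 → -128.
Second component: 3, 4, 7, 11, 18, 29 → 47 → 76 (each term is the sum of the two before it).
Third component: alternating steps +2, +5, +2, +5, …; -19, -17, -12, -10, -5, -3 → 2 → 4.
Putting the parts together: (64 47 2) and then (-128 76 4).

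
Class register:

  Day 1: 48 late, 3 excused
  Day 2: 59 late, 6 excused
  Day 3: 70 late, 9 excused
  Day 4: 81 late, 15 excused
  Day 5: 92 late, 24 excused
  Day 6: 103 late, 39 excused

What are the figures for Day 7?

Late: +11 each step; 48, 59, 70, 81, 92, 103 → 114.
Excused goes 3, 6, 9, 15, 24, 39 → 63 (each term is the sum of the two before it).
So the next line is 114 late, 63 excused.

114 late, 63 excused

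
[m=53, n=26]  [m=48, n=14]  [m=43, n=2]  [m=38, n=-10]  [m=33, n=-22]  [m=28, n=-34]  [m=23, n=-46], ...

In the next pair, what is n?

-58

N: −12 each step; 26, 14, 2, -10, -22, -34, -46 → -58.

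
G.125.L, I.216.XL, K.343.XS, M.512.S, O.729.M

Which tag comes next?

Letter: letters move forward 2 places in the alphabet, so G, I, K, M, O → Q.
For the second component, perfect cubes: 5³, 6³, 7³, …: 125, 216, 343, 512, 729 → 1000.
Size — runs through clothing sizes XS→XL: L, XL, XS, S, M → L.
Putting it together: Q.1000.L.

Q.1000.L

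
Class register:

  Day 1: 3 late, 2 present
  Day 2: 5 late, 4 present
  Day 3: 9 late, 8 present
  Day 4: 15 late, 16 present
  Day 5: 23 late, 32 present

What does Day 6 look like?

33 late, 64 present

Late — differences are 2, 4, 6, … (increasing by 2 each time): 3, 5, 9, 15, 23 → 33.
Present goes 2, 4, 8, 16, 32 → 64 (×2 each step).
Combining the parts gives 33 late, 64 present.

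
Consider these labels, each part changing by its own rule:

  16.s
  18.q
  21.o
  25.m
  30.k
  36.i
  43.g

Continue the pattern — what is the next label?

51.e

First component: 16, 18, 21, 25, 30, 36, 43 → 51 (differences are 2, 3, 4, … (increasing by 1 each time)).
Letter goes s, q, o, m, k, i, g → e (letters move back 2 places in the alphabet).
Putting it together: 51.e.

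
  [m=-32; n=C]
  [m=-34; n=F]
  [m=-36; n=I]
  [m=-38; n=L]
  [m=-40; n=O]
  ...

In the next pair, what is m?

M: −2 each step; -32, -34, -36, -38, -40 → -42.

-42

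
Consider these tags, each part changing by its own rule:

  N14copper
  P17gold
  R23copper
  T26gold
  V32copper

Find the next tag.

X35gold

Letter — letters move forward 2 places in the alphabet: N, P, R, T, V → X.
Second component — alternating steps +3, +6, +3, +6, …: 14, 17, 23, 26, 32 → 35.
For the metal, alternates copper ↔ gold: copper, gold, copper, gold, copper → gold.
Putting it together: X35gold.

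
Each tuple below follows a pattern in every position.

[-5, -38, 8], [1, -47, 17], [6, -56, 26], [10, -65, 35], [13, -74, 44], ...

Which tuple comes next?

First entry: differences are 6, 5, 4, … (decreasing by 1 each time), so -5, 1, 6, 10, 13 → 15.
Second entry: −9 each step, so -38, -47, -56, -65, -74 → -83.
Third entry — together with the second entry always sums to -30: 8, 17, 26, 35, 44 → 53.
Putting it together: [15, -83, 53].

[15, -83, 53]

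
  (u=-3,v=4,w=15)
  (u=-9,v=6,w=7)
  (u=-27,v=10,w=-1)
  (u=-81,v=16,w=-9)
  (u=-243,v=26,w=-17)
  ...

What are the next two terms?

U — ×3 each step: -3, -9, -27, -81, -243 → -729 → -2187.
V: each term is the sum of the two before it, so 4, 6, 10, 16, 26 → 42 → 68.
W goes 15, 7, -1, -9, -17 → -25 → -33 (−8 each step).
So the next two terms are (u=-729,v=42,w=-25) and (u=-2187,v=68,w=-33).

(u=-729,v=42,w=-25), (u=-2187,v=68,w=-33)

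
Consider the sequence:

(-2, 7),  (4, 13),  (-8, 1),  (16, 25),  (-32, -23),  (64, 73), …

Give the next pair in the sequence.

(-128, -119)

First coordinate: ×(-2) each step, so -2, 4, -8, 16, -32, 64 → -128.
Second coordinate: always 9 more than the first coordinate; 7, 13, 1, 25, -23, 73 → -119.
Putting it together: (-128, -119).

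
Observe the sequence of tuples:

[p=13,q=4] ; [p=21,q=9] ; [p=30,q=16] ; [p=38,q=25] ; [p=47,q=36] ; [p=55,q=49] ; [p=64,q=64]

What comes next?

P: alternating steps +8, +9, +8, +9, …; 13, 21, 30, 38, 47, 55, 64 → 72.
Q: perfect squares: 2², 3², 4², …, so 4, 9, 16, 25, 36, 49, 64 → 81.
Combining the parts gives [p=72,q=81].

[p=72,q=81]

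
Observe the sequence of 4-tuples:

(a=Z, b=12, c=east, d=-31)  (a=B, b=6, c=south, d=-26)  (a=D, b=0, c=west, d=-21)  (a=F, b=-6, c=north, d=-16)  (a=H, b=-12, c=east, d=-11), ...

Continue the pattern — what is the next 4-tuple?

(a=J, b=-18, c=south, d=-6)

For the a, letters move forward 2 places in the alphabet, wrapping Z→A: Z, B, D, F, H → J.
For the b, −6 each step: 12, 6, 0, -6, -12 → -18.
C goes east, south, west, north, east → south (repeats east → south → west → north).
D: +5 each step, so -31, -26, -21, -16, -11 → -6.
Combining the parts gives (a=J, b=-18, c=south, d=-6).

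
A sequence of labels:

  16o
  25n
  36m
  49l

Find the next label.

64k

For the first component, perfect squares: 4², 5², 6², …: 16, 25, 36, 49 → 64.
Letter: letters move back 1 place in the alphabet, so o, n, m, l → k.
So the next label is 64k.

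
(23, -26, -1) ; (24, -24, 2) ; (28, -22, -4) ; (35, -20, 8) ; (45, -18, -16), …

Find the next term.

(58, -16, 32)

First value: 23, 24, 28, 35, 45 → 58 (differences are 1, 4, 7, … (increasing by 3 each time)).
Second value goes -26, -24, -22, -20, -18 → -16 (+2 each step).
Third value — ×(-2) each step: -1, 2, -4, 8, -16 → 32.
So the next term is (58, -16, 32).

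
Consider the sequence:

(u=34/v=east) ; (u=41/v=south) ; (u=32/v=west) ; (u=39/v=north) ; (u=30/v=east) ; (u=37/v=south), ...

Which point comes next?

U — alternating steps +7, −9, +7, −9, …: 34, 41, 32, 39, 30, 37 → 28.
V: repeats east → south → west → north, so east, south, west, north, east, south → west.
Putting it together: (u=28/v=west).

(u=28/v=west)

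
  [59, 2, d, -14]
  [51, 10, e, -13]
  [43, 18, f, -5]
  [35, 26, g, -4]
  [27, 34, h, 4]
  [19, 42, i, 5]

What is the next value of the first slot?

11

First slot: −8 each step, so 59, 51, 43, 35, 27, 19 → 11.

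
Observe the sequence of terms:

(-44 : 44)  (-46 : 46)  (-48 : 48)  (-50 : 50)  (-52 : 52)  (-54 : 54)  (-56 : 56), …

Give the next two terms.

(-58 : 58), (-60 : 60)

For the first component, −2 each step: -44, -46, -48, -50, -52, -54, -56 → -58 → -60.
Second component goes 44, 46, 48, 50, 52, 54, 56 → 58 → 60 (always the negative of the first component).
So the next two terms are (-58 : 58) and (-60 : 60).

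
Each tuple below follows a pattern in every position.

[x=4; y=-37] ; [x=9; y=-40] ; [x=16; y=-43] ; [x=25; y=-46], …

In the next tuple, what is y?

-49

Y: -37, -40, -43, -46 → -49 (−3 each step).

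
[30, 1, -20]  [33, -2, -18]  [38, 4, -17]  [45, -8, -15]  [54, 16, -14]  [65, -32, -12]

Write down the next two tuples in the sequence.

[78, 64, -11], [93, -128, -9]

For the first coordinate, differences are 3, 5, 7, … (increasing by 2 each time): 30, 33, 38, 45, 54, 65 → 78 → 93.
Second coordinate: ×(-2) each step; 1, -2, 4, -8, 16, -32 → 64 → -128.
Third coordinate: alternating steps +2, +1, +2, +1, …; -20, -18, -17, -15, -14, -12 → -11 → -9.
Putting the parts together: [78, 64, -11] and then [93, -128, -9].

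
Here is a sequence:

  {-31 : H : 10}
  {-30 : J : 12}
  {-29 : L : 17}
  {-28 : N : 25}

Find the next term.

First part: +1 each step, so -31, -30, -29, -28 → -27.
Letter — letters move forward 2 places in the alphabet: H, J, L, N → P.
For the third part, differences are 2, 5, 8, … (increasing by 3 each time): 10, 12, 17, 25 → 36.
Combining the parts gives {-27 : P : 36}.

{-27 : P : 36}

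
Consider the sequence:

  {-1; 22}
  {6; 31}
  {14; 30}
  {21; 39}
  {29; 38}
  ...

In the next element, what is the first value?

First value: alternating steps +7, +8, +7, +8, …; -1, 6, 14, 21, 29 → 36.

36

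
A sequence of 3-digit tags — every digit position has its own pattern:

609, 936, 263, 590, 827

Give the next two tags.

154 then 481

First digit: +3 each step, mod 10, so 6, 9, 2, 5, 8 → 1 → 4.
Second digit: +3 each step, mod 10; 0, 3, 6, 9, 2 → 5 → 8.
Third digit: −3 each step, mod 10, so 9, 6, 3, 0, 7 → 4 → 1.
So the next two tags are 154 and 481.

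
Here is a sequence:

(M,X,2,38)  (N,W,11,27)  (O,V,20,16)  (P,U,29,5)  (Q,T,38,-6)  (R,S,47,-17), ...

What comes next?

(S,R,56,-28)

First letter: letters move forward 1 place in the alphabet; M, N, O, P, Q, R → S.
Second letter: X, W, V, U, T, S → R (letters move back 1 place in the alphabet).
Third entry: +9 each step, so 2, 11, 20, 29, 38, 47 → 56.
For the fourth entry, −11 each step: 38, 27, 16, 5, -6, -17 → -28.
So the next 4-tuple is (S,R,56,-28).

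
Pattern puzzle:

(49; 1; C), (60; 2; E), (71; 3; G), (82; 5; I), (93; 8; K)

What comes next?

(104; 13; M)

First part: 49, 60, 71, 82, 93 → 104 (+11 each step).
Second part: 1, 2, 3, 5, 8 → 13 (each term is the sum of the two before it).
Letter: letters move forward 2 places in the alphabet; C, E, G, I, K → M.
Combining the parts gives (104; 13; M).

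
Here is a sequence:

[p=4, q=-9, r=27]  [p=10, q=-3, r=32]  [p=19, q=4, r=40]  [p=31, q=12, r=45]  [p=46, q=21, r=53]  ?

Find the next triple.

[p=64, q=31, r=58]

P — differences are 6, 9, 12, … (increasing by 3 each time): 4, 10, 19, 31, 46 → 64.
Q — differences are 6, 7, 8, … (increasing by 1 each time): -9, -3, 4, 12, 21 → 31.
R: 27, 32, 40, 45, 53 → 58 (alternating steps +5, +8, +5, +8, …).
So the next triple is [p=64, q=31, r=58].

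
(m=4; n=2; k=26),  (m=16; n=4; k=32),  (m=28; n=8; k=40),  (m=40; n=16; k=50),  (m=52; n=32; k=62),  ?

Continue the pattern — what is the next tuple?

(m=64; n=64; k=76)

M: +12 each step, so 4, 16, 28, 40, 52 → 64.
N: 2, 4, 8, 16, 32 → 64 (×2 each step).
K: 26, 32, 40, 50, 62 → 76 (differences are 6, 8, 10, … (increasing by 2 each time)).
So the next tuple is (m=64; n=64; k=76).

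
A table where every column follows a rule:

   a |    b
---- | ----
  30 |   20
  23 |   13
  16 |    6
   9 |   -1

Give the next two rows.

Column a: −7 each step, so 30, 23, 16, 9 → 2 → -5.
Column b: always 10 less than the column a; 20, 13, 6, -1 → -8 → -15.
So the next two rows are 2  -8 and -5  -15.

2  -8; -5  -15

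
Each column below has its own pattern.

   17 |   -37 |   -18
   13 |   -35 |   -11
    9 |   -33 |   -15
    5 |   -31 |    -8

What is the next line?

1  -29  -12

First component — −4 each step: 17, 13, 9, 5 → 1.
Second component: -37, -35, -33, -31 → -29 (+2 each step).
For the third component, alternating steps +7, −4, +7, −4, …: -18, -11, -15, -8 → -12.
Combining the parts gives 1  -29  -12.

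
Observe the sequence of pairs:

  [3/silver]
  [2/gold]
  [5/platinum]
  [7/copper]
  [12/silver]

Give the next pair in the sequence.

First part: 3, 2, 5, 7, 12 → 19 (each term is the sum of the two before it).
Metal goes silver, gold, platinum, copper, silver → gold (repeats silver → gold → platinum → copper).
So the next pair is [19/gold].

[19/gold]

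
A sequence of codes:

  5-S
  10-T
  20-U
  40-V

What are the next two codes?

First component — ×2 each step: 5, 10, 20, 40 → 80 → 160.
Letter — letters move forward 1 place in the alphabet: S, T, U, V → W → X.
So the next two codes are 80-W and 160-X.

80-W, 160-X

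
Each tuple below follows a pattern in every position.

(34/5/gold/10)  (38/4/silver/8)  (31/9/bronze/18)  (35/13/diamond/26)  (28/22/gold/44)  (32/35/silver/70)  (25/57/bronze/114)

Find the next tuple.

For the first slot, alternating steps +4, −7, +4, −7, …: 34, 38, 31, 35, 28, 32, 25 → 29.
Second slot: each term is the sum of the two before it, so 5, 4, 9, 13, 22, 35, 57 → 92.
Rank — repeats gold → silver → bronze → diamond: gold, silver, bronze, diamond, gold, silver, bronze → diamond.
Fourth slot: always 2 × the second slot, so 10, 8, 18, 26, 44, 70, 114 → 184.
Putting it together: (29/92/diamond/184).

(29/92/diamond/184)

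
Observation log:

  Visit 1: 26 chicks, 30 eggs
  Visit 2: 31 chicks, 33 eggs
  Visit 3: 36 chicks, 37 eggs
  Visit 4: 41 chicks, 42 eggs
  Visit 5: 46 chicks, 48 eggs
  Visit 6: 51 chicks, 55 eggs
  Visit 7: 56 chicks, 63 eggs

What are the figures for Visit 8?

Chicks: 26, 31, 36, 41, 46, 51, 56 → 61 (+5 each step).
Eggs: differences are 3, 4, 5, … (increasing by 1 each time), so 30, 33, 37, 42, 48, 55, 63 → 72.
Combining the parts gives 61 chicks, 72 eggs.

61 chicks, 72 eggs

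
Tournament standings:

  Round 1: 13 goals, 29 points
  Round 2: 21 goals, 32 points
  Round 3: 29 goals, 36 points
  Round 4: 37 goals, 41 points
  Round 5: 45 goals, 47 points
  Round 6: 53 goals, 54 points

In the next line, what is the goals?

61

Goals: 13, 21, 29, 37, 45, 53 → 61 (+8 each step).
Points: 29, 32, 36, 41, 47, 54 → 62 (differences are 3, 4, 5, … (increasing by 1 each time)).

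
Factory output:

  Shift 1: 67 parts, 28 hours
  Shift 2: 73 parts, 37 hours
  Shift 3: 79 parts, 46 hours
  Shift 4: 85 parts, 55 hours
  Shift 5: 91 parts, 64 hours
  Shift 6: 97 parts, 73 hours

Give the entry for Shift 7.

Parts: 67, 73, 79, 85, 91, 97 → 103 (+6 each step).
Hours: 28, 37, 46, 55, 64, 73 → 82 (+9 each step).
So the next record is 103 parts, 82 hours.

103 parts, 82 hours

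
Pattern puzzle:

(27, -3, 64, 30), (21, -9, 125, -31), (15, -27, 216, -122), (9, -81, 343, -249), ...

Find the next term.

First coordinate: 27, 21, 15, 9 → 3 (−6 each step).
Second coordinate goes -3, -9, -27, -81 → -243 (×3 each step).
Third coordinate — perfect cubes: 4³, 5³, 6³, …: 64, 125, 216, 343 → 512.
Fourth coordinate: together with the third coordinate always sums to 94; 30, -31, -122, -249 → -418.
Combining the parts gives (3, -243, 512, -418).

(3, -243, 512, -418)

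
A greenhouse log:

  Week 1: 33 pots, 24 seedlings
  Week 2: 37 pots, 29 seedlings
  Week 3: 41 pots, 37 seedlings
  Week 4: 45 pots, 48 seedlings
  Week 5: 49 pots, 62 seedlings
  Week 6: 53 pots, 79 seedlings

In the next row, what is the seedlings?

99

For the seedlings, differences are 5, 8, 11, … (increasing by 3 each time): 24, 29, 37, 48, 62, 79 → 99.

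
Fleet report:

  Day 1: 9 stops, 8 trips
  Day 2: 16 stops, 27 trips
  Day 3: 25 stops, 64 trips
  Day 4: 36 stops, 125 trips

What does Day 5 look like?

Stops goes 9, 16, 25, 36 → 49 (perfect squares: 3², 4², 5², …).
Trips: 8, 27, 64, 125 → 216 (perfect cubes: 2³, 3³, 4³, …).
Putting it together: 49 stops, 216 trips.

49 stops, 216 trips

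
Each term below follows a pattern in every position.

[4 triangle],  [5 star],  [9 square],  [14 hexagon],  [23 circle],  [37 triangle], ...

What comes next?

[60 star]

First value: each term is the sum of the two before it, so 4, 5, 9, 14, 23, 37 → 60.
Shape: repeats triangle → star → square → hexagon → circle, so triangle, star, square, hexagon, circle, triangle → star.
So the next term is [60 star].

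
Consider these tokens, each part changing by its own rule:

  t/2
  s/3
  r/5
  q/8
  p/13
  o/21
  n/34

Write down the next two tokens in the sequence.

Letter goes t, s, r, q, p, o, n → m → l (letters move back 1 place in the alphabet).
Second component — each term is the sum of the two before it: 2, 3, 5, 8, 13, 21, 34 → 55 → 89.
So the next two tokens are m/55 and l/89.

m/55, l/89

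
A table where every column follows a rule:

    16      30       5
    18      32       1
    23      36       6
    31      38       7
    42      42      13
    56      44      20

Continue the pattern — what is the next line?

First component goes 16, 18, 23, 31, 42, 56 → 73 (differences are 2, 5, 8, … (increasing by 3 each time)).
Second component: 30, 32, 36, 38, 42, 44 → 48 (alternating steps +2, +4, +2, +4, …).
Third component — each term is the sum of the two before it: 5, 1, 6, 7, 13, 20 → 33.
Putting it together: 73  48  33.

73  48  33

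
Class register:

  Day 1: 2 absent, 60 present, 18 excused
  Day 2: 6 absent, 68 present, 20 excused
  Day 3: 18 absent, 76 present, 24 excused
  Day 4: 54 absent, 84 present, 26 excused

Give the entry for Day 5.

162 absent, 92 present, 30 excused

Absent: ×3 each step; 2, 6, 18, 54 → 162.
Present: 60, 68, 76, 84 → 92 (+8 each step).
Excused: alternating steps +2, +4, +2, +4, …, so 18, 20, 24, 26 → 30.
So the next line is 162 absent, 92 present, 30 excused.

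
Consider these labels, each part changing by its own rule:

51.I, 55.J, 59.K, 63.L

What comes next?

67.M

First component — +4 each step: 51, 55, 59, 63 → 67.
Letter — letters move forward 1 place in the alphabet: I, J, K, L → M.
So the next label is 67.M.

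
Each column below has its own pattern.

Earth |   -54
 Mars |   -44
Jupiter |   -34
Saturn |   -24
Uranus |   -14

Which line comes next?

Planet: runs through the planets Mercury→Neptune; Earth, Mars, Jupiter, Saturn, Uranus → Neptune.
Second component: -54, -44, -34, -24, -14 → -4 (+10 each step).
Putting it together: Neptune  -4.

Neptune  -4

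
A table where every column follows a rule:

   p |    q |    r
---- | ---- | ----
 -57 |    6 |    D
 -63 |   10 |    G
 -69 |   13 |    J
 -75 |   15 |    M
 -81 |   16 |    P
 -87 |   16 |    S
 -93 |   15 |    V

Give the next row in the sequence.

-99  13  Y

Column p: −6 each step, so -57, -63, -69, -75, -81, -87, -93 → -99.
For the column q, differences are 4, 3, 2, … (decreasing by 1 each time): 6, 10, 13, 15, 16, 16, 15 → 13.
Column r — letters move forward 3 places in the alphabet: D, G, J, M, P, S, V → Y.
Putting it together: -99  13  Y.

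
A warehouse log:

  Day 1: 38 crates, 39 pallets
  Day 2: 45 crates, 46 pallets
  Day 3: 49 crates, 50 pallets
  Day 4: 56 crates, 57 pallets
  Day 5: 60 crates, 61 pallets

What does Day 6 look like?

67 crates, 68 pallets

Crates: alternating steps +7, +4, +7, +4, …; 38, 45, 49, 56, 60 → 67.
For the pallets, always 1 more than the crates: 39, 46, 50, 57, 61 → 68.
Putting it together: 67 crates, 68 pallets.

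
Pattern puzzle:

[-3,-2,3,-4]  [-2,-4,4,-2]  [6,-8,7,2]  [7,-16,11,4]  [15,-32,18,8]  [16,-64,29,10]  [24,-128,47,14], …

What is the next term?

First component: alternating steps +1, +8, +1, +8, …, so -3, -2, 6, 7, 15, 16, 24 → 25.
Second component: ×2 each step, so -2, -4, -8, -16, -32, -64, -128 → -256.
For the third component, each term is the sum of the two before it: 3, 4, 7, 11, 18, 29, 47 → 76.
Fourth component: alternating steps +2, +4, +2, +4, …; -4, -2, 2, 4, 8, 10, 14 → 16.
Combining the parts gives [25,-256,76,16].

[25,-256,76,16]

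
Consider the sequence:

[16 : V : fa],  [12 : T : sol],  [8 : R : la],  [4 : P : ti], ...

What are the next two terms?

[0 : N : do], [-4 : L : re]

First value — −4 each step: 16, 12, 8, 4 → 0 → -4.
Letter goes V, T, R, P → N → L (letters move back 2 places in the alphabet).
Note goes fa, sol, la, ti → do → re (runs through the solfège scale do→ti).
Putting the parts together: [0 : N : do] and then [-4 : L : re].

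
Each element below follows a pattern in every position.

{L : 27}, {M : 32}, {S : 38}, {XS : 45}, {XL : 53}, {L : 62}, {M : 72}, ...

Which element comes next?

For the size, repeats L → M → S → XS → XL: L, M, S, XS, XL, L, M → S.
Second entry — differences are 5, 6, 7, … (increasing by 1 each time): 27, 32, 38, 45, 53, 62, 72 → 83.
Combining the parts gives {S : 83}.

{S : 83}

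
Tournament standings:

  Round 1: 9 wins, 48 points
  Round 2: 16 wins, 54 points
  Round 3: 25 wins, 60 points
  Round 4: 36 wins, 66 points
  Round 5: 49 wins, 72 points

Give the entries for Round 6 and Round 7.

Wins: perfect squares: 3², 4², 5², …; 9, 16, 25, 36, 49 → 64 → 81.
Points: 48, 54, 60, 66, 72 → 78 → 84 (+6 each step).
Putting the parts together: 64 wins, 78 points and then 81 wins, 84 points.

64 wins, 78 points; 81 wins, 84 points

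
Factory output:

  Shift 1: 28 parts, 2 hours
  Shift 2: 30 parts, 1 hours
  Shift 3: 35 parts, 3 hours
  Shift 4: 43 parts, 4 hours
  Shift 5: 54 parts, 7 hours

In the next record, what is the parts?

68

Parts goes 28, 30, 35, 43, 54 → 68 (differences are 2, 5, 8, … (increasing by 3 each time)).
Hours: each term is the sum of the two before it; 2, 1, 3, 4, 7 → 11.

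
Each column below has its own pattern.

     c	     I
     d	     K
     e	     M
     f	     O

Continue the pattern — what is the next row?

g  Q

First letter — letters move forward 1 place in the alphabet: c, d, e, f → g.
Second letter — letters move forward 2 places in the alphabet: I, K, M, O → Q.
Putting it together: g  Q.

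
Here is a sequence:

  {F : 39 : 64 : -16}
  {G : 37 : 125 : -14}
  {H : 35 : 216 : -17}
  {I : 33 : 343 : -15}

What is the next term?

{J : 31 : 512 : -18}

Letter goes F, G, H, I → J (letters move forward 1 place in the alphabet).
For the second slot, −2 each step: 39, 37, 35, 33 → 31.
Third slot goes 64, 125, 216, 343 → 512 (perfect cubes: 4³, 5³, 6³, …).
For the fourth slot, alternating steps +2, −3, +2, −3, …: -16, -14, -17, -15 → -18.
Combining the parts gives {J : 31 : 512 : -18}.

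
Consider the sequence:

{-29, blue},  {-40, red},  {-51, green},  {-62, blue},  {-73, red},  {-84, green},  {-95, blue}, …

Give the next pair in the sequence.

First entry — −11 each step: -29, -40, -51, -62, -73, -84, -95 → -106.
Colour goes blue, red, green, blue, red, green, blue → red (repeats blue → red → green).
Combining the parts gives {-106, red}.

{-106, red}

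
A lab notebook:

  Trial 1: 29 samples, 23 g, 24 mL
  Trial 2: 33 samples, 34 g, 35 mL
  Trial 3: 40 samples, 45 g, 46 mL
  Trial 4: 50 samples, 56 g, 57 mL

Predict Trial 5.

Samples — differences are 4, 7, 10, … (increasing by 3 each time): 29, 33, 40, 50 → 63.
G — +11 each step: 23, 34, 45, 56 → 67.
ML: always 1 more than the g; 24, 35, 46, 57 → 68.
Putting it together: 63 samples, 67 g, 68 mL.

63 samples, 67 g, 68 mL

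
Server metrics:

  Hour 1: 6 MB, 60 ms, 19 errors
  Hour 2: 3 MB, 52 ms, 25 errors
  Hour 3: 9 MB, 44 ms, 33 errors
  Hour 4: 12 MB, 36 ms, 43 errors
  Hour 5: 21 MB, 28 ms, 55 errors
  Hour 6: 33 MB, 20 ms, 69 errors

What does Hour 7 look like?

54 MB, 12 ms, 85 errors

MB — each term is the sum of the two before it: 6, 3, 9, 12, 21, 33 → 54.
Ms goes 60, 52, 44, 36, 28, 20 → 12 (−8 each step).
For the errors, differences are 6, 8, 10, … (increasing by 2 each time): 19, 25, 33, 43, 55, 69 → 85.
So the next row is 54 MB, 12 ms, 85 errors.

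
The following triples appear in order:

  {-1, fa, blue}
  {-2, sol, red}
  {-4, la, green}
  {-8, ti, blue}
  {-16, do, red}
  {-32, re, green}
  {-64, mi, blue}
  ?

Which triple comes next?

{-128, fa, red}

First part: -1, -2, -4, -8, -16, -32, -64 → -128 (×2 each step).
Note: fa, sol, la, ti, do, re, mi → fa (runs through the solfège scale do→ti).
For the colour, repeats blue → red → green: blue, red, green, blue, red, green, blue → red.
Putting it together: {-128, fa, red}.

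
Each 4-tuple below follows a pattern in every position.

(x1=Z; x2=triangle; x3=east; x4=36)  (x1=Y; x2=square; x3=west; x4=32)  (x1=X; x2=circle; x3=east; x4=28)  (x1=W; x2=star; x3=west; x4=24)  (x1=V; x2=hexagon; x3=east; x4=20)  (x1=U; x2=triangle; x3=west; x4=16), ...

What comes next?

For the x1, letters move back 1 place in the alphabet: Z, Y, X, W, V, U → T.
X2 — repeats triangle → square → circle → star → hexagon: triangle, square, circle, star, hexagon, triangle → square.
X3 — alternates east ↔ west: east, west, east, west, east, west → east.
X4 — −4 each step: 36, 32, 28, 24, 20, 16 → 12.
Combining the parts gives (x1=T; x2=square; x3=east; x4=12).

(x1=T; x2=square; x3=east; x4=12)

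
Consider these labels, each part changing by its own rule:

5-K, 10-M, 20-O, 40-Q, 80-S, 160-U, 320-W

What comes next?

640-Y

First component: ×2 each step; 5, 10, 20, 40, 80, 160, 320 → 640.
Letter: K, M, O, Q, S, U, W → Y (letters move forward 2 places in the alphabet).
Putting it together: 640-Y.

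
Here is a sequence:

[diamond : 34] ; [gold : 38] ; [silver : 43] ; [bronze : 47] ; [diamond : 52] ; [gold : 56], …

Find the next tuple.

Rank goes diamond, gold, silver, bronze, diamond, gold → silver (repeats diamond → gold → silver → bronze).
Second part — alternating steps +4, +5, +4, +5, …: 34, 38, 43, 47, 52, 56 → 61.
Putting it together: [silver : 61].

[silver : 61]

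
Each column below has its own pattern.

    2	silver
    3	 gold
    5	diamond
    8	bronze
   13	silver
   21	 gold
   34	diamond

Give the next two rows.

55  bronze; 89  silver

First component — each term is the sum of the two before it: 2, 3, 5, 8, 13, 21, 34 → 55 → 89.
Rank: repeats silver → gold → diamond → bronze; silver, gold, diamond, bronze, silver, gold, diamond → bronze → silver.
So the next two rows are 55  bronze and 89  silver.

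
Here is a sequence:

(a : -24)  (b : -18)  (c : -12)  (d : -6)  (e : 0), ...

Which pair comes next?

Letter goes a, b, c, d, e → f (letters move forward 1 place in the alphabet).
Second coordinate: +6 each step; -24, -18, -12, -6, 0 → 6.
So the next pair is (f : 6).

(f : 6)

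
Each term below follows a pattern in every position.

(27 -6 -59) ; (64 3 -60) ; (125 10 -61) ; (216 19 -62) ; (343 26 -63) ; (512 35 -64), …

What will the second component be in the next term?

Second component: -6, 3, 10, 19, 26, 35 → 42 (alternating steps +9, +7, +9, +7, …).

42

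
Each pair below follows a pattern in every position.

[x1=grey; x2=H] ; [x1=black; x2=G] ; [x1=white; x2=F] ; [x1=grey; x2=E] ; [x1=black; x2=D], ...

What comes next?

X1: repeats grey → black → white, so grey, black, white, grey, black → white.
X2 goes H, G, F, E, D → C (letters move back 1 place in the alphabet).
So the next pair is [x1=white; x2=C].

[x1=white; x2=C]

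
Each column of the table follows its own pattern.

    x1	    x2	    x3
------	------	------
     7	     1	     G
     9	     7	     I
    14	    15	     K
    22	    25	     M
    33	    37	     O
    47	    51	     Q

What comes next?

Column x1: differences are 2, 5, 8, … (increasing by 3 each time); 7, 9, 14, 22, 33, 47 → 64.
Column x2 goes 1, 7, 15, 25, 37, 51 → 67 (differences are 6, 8, 10, … (increasing by 2 each time)).
Column x3 — letters move forward 2 places in the alphabet: G, I, K, M, O, Q → S.
Putting it together: 64  67  S.

64  67  S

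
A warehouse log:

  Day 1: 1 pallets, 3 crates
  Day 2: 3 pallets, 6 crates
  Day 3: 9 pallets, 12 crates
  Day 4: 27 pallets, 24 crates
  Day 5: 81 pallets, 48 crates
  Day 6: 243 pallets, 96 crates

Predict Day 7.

729 pallets, 192 crates

Pallets: 1, 3, 9, 27, 81, 243 → 729 (×3 each step).
Crates: ×2 each step; 3, 6, 12, 24, 48, 96 → 192.
Combining the parts gives 729 pallets, 192 crates.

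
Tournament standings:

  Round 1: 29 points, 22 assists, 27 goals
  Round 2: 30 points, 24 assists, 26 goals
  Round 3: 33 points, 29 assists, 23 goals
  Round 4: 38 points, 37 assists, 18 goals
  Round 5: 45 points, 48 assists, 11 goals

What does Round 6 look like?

Points: differences are 1, 3, 5, … (increasing by 2 each time); 29, 30, 33, 38, 45 → 54.
Assists — differences are 2, 5, 8, … (increasing by 3 each time): 22, 24, 29, 37, 48 → 62.
For the goals, together with the points always sums to 56: 27, 26, 23, 18, 11 → 2.
Combining the parts gives 54 points, 62 assists, 2 goals.

54 points, 62 assists, 2 goals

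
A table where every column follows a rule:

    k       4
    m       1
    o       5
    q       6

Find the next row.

s  11

Letter: letters move forward 2 places in the alphabet; k, m, o, q → s.
For the second component, each term is the sum of the two before it: 4, 1, 5, 6 → 11.
Combining the parts gives s  11.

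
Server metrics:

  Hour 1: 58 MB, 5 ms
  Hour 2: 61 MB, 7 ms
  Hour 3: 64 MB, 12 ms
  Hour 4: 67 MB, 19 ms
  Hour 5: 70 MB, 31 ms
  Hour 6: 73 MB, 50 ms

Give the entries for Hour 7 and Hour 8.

MB goes 58, 61, 64, 67, 70, 73 → 76 → 79 (+3 each step).
Ms goes 5, 7, 12, 19, 31, 50 → 81 → 131 (each term is the sum of the two before it).
So the next two records are 76 MB, 81 ms and 79 MB, 131 ms.

76 MB, 81 ms; 79 MB, 131 ms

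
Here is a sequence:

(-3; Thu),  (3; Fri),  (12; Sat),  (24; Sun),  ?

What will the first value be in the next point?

39

First value: differences are 6, 9, 12, … (increasing by 3 each time); -3, 3, 12, 24 → 39.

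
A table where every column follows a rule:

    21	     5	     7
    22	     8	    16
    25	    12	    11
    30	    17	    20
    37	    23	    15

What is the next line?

46  30  24

First component — differences are 1, 3, 5, … (increasing by 2 each time): 21, 22, 25, 30, 37 → 46.
Second component: 5, 8, 12, 17, 23 → 30 (differences are 3, 4, 5, … (increasing by 1 each time)).
Third component: alternating steps +9, −5, +9, −5, …, so 7, 16, 11, 20, 15 → 24.
Putting it together: 46  30  24.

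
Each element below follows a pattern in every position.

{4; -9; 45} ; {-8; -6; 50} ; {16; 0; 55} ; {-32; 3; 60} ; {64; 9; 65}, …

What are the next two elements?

First part — ×(-2) each step: 4, -8, 16, -32, 64 → -128 → 256.
Second part: -9, -6, 0, 3, 9 → 12 → 18 (alternating steps +3, +6, +3, +6, …).
Third part: +5 each step; 45, 50, 55, 60, 65 → 70 → 75.
So the next two elements are {-128; 12; 70} and {256; 18; 75}.

{-128; 12; 70}, {256; 18; 75}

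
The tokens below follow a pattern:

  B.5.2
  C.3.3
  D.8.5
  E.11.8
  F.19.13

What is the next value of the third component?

Third component: 2, 3, 5, 8, 13 → 21 (each term is the sum of the two before it).

21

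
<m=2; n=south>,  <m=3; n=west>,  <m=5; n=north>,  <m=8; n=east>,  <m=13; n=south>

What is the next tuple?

M: each term is the sum of the two before it, so 2, 3, 5, 8, 13 → 21.
For the n, repeats south → west → north → east: south, west, north, east, south → west.
So the next tuple is <m=21; n=west>.

<m=21; n=west>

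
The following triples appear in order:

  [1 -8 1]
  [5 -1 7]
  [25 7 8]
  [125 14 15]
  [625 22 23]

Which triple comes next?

First part: ×5 each step; 1, 5, 25, 125, 625 → 3125.
Second part: alternating steps +7, +8, +7, +8, …; -8, -1, 7, 14, 22 → 29.
For the third part, each term is the sum of the two before it: 1, 7, 8, 15, 23 → 38.
Combining the parts gives [3125 29 38].

[3125 29 38]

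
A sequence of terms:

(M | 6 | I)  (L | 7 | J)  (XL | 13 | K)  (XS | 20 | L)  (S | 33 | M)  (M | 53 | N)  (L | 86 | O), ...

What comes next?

Size: repeats M → L → XL → XS → S; M, L, XL, XS, S, M, L → XL.
Second slot: each term is the sum of the two before it, so 6, 7, 13, 20, 33, 53, 86 → 139.
Letter goes I, J, K, L, M, N, O → P (letters move forward 1 place in the alphabet).
So the next term is (XL | 139 | P).

(XL | 139 | P)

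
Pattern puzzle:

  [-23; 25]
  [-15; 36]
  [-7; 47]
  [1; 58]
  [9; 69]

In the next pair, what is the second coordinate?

80

Second coordinate: +11 each step; 25, 36, 47, 58, 69 → 80.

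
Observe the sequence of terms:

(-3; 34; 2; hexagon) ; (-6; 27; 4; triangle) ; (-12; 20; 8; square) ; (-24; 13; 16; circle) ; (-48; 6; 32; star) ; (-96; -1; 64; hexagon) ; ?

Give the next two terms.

(-192; -8; 128; triangle), (-384; -15; 256; square)

For the first part, ×2 each step: -3, -6, -12, -24, -48, -96 → -192 → -384.
Second part: −7 each step; 34, 27, 20, 13, 6, -1 → -8 → -15.
For the third part, ×2 each step: 2, 4, 8, 16, 32, 64 → 128 → 256.
Shape — repeats hexagon → triangle → square → circle → star: hexagon, triangle, square, circle, star, hexagon → triangle → square.
Putting the parts together: (-192; -8; 128; triangle) and then (-384; -15; 256; square).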